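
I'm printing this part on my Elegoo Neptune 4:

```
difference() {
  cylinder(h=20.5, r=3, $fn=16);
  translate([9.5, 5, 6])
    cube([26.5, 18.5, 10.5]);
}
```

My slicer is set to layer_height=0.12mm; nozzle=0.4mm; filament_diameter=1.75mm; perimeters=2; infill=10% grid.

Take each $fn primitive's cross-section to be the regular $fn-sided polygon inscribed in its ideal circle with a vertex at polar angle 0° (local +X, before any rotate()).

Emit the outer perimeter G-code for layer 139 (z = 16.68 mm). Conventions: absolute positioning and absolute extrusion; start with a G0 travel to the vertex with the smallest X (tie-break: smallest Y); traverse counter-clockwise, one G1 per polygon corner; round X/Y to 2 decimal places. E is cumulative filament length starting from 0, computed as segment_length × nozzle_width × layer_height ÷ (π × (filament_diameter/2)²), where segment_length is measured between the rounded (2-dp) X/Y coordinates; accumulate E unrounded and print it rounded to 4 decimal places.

G0 X-3.00 Y0.00 Z16.68
G1 X-2.77 Y-1.15 E0.0234
G1 X-2.12 Y-2.12 E0.0467
G1 X-1.15 Y-2.77 E0.0700
G1 X0.00 Y-3.00 E0.0934
G1 X1.15 Y-2.77 E0.1168
G1 X2.12 Y-2.12 E0.1401
G1 X2.77 Y-1.15 E0.1634
G1 X3.00 Y0.00 E0.1868
G1 X2.77 Y1.15 E0.2102
G1 X2.12 Y2.12 E0.2335
G1 X1.15 Y2.77 E0.2568
G1 X0.00 Y3.00 E0.2802
G1 X-1.15 Y2.77 E0.3036
G1 X-2.12 Y2.12 E0.3269
G1 X-2.77 Y1.15 E0.3502
G1 X-3.00 Y0.00 E0.3736

At z = 16.68 mm: the cylinder: section is a regular 16-gon, circumradius r=3; the cube at (9.5, 5) does not reach this height (z outside [6, 16.5]); Subtracting the remaining from the first: none of the subtracted shapes is present at this height, so the r=3 cylinder is unchanged — 1 connected region. The outline is a single polygon with 16 vertices. Extrusion per mm of travel: 0.4 × 0.12 / (π × 0.875²) = 0.019956. Accumulating E over each segment gives final E = 0.3736.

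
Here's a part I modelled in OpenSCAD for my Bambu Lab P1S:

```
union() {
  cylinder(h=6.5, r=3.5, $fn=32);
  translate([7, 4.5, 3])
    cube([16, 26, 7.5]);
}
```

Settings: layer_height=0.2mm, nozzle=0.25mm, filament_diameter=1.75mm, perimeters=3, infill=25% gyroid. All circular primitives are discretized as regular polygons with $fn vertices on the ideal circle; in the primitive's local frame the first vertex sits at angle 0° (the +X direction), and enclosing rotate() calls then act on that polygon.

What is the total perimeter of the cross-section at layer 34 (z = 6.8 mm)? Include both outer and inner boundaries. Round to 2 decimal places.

84.00 mm

At z = 6.8 mm: the cylinder does not reach this height (z outside [0, 6.5]); the cube at (7, 4.5) is present — its section is the full 16×26 rectangle (perimeter 84.00 mm); Taking the union: only the 16×26 cube at (7, 4.5) is present, so the union is just that shape — boundary = 84.00 mm. Overall, the cross-section is a single solid region. Total boundary length (outer) = 84.00 mm.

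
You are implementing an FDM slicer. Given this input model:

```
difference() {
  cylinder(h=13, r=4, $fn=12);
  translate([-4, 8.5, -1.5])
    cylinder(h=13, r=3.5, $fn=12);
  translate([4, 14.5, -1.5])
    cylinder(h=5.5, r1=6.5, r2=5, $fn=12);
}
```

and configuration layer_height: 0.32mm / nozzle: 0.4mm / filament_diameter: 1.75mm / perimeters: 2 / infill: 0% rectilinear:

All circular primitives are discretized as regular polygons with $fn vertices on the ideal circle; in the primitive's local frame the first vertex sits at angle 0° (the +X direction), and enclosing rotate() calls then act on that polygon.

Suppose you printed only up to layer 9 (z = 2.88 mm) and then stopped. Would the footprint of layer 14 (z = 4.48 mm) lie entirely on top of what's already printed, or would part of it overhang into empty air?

entirely on top

Compare the two slices. At z = 2.88: the cylinder: section is a regular 12-gon, circumradius r=4 (area = (12/2)·4.000²·sin(360°/12) = 48.00 mm²); the r=3.5 cylinder at (-4, 8.5) gives a regular 12-gon of circumradius 3.5 (constant along its height) (area = (12/2)·3.500²·sin(360°/12) = 36.75 mm²); the cone at (4, 14.5) (r1=6.5→r2=5) has section circumradius 5.305 here — a regular 12-gon (area = (12/2)·5.305²·sin(360°/12) = 84.44 mm²); Subtracting the remaining from the first: starting from the r=4 cylinder (48.00 mm²), the r=3.5 cylinder at (-4, 8.5) misses the remaining region (no effect); the cone at (4, 14.5) misses the remaining region (no effect) — area = 48.00 mm². At z = 4.48: the r=4 cylinder contributes a regular 12-gon of circumradius 4 (area = (12/2)·4.000²·sin(360°/12) = 48.00 mm²); the r=3.5 cylinder at (-4, 8.5) contributes a regular 12-gon of circumradius 3.5 (area = (12/2)·3.500²·sin(360°/12) = 36.75 mm²); the cone at (4, 14.5) is not intersected at this z (z outside [-1.5, 4]); After the difference (first − rest): starting from the r=4 cylinder (48.00 mm²), the r=3.5 cylinder at (-4, 8.5) misses the remaining region (no effect) — area = 48.00 mm². Checking containment: the cross-section at z = 4.48 is a subset of the cross-section at z = 2.88.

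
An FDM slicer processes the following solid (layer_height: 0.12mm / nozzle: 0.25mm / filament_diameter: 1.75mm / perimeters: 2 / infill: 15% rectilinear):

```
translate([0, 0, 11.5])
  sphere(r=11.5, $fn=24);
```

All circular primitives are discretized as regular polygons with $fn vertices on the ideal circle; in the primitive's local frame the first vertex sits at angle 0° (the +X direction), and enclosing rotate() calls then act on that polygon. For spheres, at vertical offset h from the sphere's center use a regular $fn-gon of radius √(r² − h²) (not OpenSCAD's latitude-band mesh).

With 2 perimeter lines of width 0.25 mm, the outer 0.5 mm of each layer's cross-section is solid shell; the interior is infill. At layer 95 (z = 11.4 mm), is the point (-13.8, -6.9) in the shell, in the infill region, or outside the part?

outside

At z = 11.4 mm: the r=11.5 sphere contributes a regular 24-gon of circumradius √(11.5²−0.1²) = 11.500. Overall, the cross-section is a single solid region. The nearest boundary edge runs (-11.11, -2.98)→(-9.96, -5.75); distance from the point to it = 3.99 mm. The point is not inside any of the regions above, so it lies outside the cross-section (3.99 mm from the nearest boundary).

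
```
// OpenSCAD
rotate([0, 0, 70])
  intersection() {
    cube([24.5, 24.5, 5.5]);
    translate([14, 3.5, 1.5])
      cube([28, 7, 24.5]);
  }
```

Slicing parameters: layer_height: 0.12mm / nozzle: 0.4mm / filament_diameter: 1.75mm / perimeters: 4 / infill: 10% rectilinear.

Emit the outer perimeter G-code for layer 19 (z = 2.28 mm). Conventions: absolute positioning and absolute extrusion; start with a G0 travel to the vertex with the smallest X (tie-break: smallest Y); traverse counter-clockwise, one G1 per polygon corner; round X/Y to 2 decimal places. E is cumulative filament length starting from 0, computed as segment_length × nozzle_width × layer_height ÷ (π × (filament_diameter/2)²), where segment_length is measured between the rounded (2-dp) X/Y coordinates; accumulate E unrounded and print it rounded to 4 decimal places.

At z = 2.28 mm: the 24.5×24.5 cube contributes its full rectangle; the cube at (14, 3.5) is present — its section is the full 28×7 rectangle; Taking the intersection: the 28×7 cube at (14, 3.5) partially overlaps the 24.5×24.5 cube; clipping to the common part keeps 73.50 mm² — 1 connected region; (whole slice rotated 70° about Z — lengths, areas and connectivity unchanged). The outline is a single polygon with 4 vertices. Extrusion per mm of travel: 0.4 × 0.12 / (π × 0.875²) = 0.019956. Accumulating E over each segment gives final E = 0.6985.

G0 X-5.08 Y16.75 Z2.28
G1 X1.50 Y14.35 E0.1398
G1 X5.09 Y24.22 E0.3494
G1 X-1.49 Y26.61 E0.4891
G1 X-5.08 Y16.75 E0.6985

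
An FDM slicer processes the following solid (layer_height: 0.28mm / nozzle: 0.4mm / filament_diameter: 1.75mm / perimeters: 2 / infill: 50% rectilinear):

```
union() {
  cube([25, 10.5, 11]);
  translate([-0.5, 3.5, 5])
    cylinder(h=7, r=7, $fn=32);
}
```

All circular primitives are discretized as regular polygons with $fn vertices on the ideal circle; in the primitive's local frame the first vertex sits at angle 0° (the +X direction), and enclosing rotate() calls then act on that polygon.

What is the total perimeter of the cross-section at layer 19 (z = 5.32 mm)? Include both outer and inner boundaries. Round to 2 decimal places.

At z = 5.32 mm: the cube is present — its section is the full 25×10.5 rectangle (perimeter 71.00 mm); the r=7 cylinder at (-0.5, 3.5) gives a regular 32-gon of circumradius 7 (constant along its height) (perimeter = 2·32·7.000·sin(180°/32) = 43.91 mm); Merging all regions: the regions partially overlap (shared area 56.35 mm²), so the edge portions inside another operand are dropped and the merged outline is re-measured after clipping — boundary = 84.78 mm. Overall, the cross-section is a single solid region. Total boundary length (outer) = 84.78 mm.

84.78 mm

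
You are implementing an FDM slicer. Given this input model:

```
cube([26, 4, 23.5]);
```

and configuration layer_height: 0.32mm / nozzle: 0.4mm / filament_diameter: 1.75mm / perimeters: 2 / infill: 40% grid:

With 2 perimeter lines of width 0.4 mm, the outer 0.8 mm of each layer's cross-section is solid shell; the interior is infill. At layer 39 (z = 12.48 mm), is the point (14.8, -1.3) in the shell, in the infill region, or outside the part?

outside

At z = 12.48 mm: the cube (footprint 26×4) is included at this height. Overall, the cross-section is a single solid region. The nearest boundary edge runs (0.00, 0.00)→(26.00, 0.00); distance from the point to it = 1.30 mm. The point is not inside any of the regions above, so it lies outside the cross-section (1.30 mm from the nearest boundary).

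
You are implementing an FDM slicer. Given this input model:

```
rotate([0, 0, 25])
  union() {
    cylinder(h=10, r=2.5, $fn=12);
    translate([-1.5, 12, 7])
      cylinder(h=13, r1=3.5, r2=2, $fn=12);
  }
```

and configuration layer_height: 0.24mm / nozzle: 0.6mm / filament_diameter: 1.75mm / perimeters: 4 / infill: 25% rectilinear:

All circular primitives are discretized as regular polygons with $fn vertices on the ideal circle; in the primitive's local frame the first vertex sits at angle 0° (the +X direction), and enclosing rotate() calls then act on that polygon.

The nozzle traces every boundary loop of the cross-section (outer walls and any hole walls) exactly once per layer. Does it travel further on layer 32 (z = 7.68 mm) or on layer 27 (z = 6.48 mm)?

layer 32 (z = 7.68 mm)

Layer 32 (z = 7.68): the r=2.5 cylinder gives a regular 12-gon of circumradius 2.5 (constant along its height) (perimeter = 2·12·2.500·sin(180°/12) = 15.53 mm); the cone at (-1.5, 12): at t=0.052 of its height the radius interpolates to r₁+(r₂−r₁)t = 3.422, giving a regular 12-gon of that circumradius (perimeter = 2·12·3.422·sin(180°/12) = 21.25 mm); Merging all regions: the 2 present regions are separate (no shared area or edge), so areas and boundary lengths simply add and each stays a separate island — boundary = 36.78 mm; (whole slice rotated 25° about Z — lengths, areas and connectivity unchanged). So its perimeter = 36.78 mm. Layer 27 (z = 6.48): the r=2.5 cylinder contributes a regular 12-gon of circumradius 2.5 (perimeter = 2·12·2.500·sin(180°/12) = 15.53 mm); the cone at (-1.5, 12) is absent (z outside [7, 20]); Taking the union: only the r=2.5 cylinder is present, so the union is just that shape — boundary = 15.53 mm; (rotated 25° about Z; rotation is an isometry so areas/perimeters/island counts are preserved). So its perimeter = 15.53 mm. Layer 32 is larger (36.78 vs 15.53 mm).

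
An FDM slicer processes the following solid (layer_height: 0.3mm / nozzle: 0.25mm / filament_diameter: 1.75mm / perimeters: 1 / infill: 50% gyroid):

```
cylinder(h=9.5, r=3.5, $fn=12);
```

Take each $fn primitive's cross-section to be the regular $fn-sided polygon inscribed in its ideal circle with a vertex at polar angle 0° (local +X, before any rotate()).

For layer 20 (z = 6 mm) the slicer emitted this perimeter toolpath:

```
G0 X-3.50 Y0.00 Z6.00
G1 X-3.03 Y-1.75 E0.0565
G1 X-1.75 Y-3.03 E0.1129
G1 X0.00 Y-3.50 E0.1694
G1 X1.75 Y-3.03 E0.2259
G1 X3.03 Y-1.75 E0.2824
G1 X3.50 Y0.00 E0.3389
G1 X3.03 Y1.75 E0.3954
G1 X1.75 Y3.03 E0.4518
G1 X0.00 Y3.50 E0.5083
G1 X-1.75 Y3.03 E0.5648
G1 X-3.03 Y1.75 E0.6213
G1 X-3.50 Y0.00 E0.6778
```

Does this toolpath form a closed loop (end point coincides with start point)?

yes

Start point (G0): (-3.50, 0.00). End point (last G1): the path returns to the start — closed.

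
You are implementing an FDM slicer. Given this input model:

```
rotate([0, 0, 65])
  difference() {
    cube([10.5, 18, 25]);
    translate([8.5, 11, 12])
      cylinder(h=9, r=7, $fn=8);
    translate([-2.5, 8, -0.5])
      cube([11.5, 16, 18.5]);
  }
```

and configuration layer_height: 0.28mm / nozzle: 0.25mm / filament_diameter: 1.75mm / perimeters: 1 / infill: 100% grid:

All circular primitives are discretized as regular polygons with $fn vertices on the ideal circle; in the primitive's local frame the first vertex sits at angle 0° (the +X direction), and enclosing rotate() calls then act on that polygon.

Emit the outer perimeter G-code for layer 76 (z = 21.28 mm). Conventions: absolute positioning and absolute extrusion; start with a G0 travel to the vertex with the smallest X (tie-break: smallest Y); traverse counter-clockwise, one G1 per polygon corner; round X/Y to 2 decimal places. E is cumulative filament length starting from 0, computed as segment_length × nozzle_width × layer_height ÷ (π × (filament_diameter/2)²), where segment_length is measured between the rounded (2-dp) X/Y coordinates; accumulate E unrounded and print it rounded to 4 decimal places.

At z = 21.28 mm: the 10.5×18 cube contributes its full rectangle; the cylinder at (8.5, 11) is absent (z outside [12, 21]); the cube at (-2.5, 8) is absent (z outside [-0.5, 18]); Taking the first minus the rest: none of the subtracted shapes is present at this height, so the 10.5×18 cube is unchanged — 1 connected region; (whole slice rotated 65° about Z — lengths, areas and connectivity unchanged). The outline is a single polygon with 4 vertices. Extrusion per mm of travel: 0.25 × 0.28 / (π × 0.875²) = 0.029103. Accumulating E over each segment gives final E = 1.6587.

G0 X-16.31 Y7.61 Z21.28
G1 X0.00 Y0.00 E0.5238
G1 X4.44 Y9.52 E0.8295
G1 X-11.88 Y17.12 E1.3534
G1 X-16.31 Y7.61 E1.6587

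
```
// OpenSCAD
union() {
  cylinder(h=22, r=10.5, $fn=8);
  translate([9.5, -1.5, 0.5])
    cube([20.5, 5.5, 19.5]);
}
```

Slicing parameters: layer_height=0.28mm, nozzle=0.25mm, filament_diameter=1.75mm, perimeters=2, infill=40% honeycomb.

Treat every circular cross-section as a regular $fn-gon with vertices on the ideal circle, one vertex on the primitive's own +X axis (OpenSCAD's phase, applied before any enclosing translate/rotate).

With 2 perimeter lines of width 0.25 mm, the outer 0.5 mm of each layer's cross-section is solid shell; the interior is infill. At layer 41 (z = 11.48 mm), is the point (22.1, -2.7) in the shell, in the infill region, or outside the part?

At z = 11.48 mm: the r=10.5 cylinder contributes a regular 8-gon of circumradius 10.5; the 20.5×5.5 cube at (9.5, -1.5) contributes its full rectangle; Combining (union): the regions partially overlap (shared area 2.24 mm²), so overlapping operands fuse into one piece — 1 connected region. Overall, the cross-section is a single solid region. The nearest boundary edge runs (30.00, -1.50)→(9.88, -1.50); distance from the point to it = 1.20 mm. The point is not inside any of the regions above, so it lies outside the cross-section (1.20 mm from the nearest boundary).

outside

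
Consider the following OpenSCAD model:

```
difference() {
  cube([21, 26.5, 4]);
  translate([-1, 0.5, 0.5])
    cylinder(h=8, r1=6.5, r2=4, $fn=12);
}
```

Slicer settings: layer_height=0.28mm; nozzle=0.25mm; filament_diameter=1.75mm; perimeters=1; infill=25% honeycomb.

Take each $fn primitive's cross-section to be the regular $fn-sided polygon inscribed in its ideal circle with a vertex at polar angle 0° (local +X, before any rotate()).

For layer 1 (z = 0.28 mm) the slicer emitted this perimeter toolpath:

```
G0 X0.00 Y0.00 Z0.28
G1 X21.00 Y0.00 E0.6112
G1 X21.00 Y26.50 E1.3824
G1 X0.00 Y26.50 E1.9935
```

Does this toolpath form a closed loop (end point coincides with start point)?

no

Start point (G0): (0.00, 0.00). End point (last G1): the path does not return to the start — open.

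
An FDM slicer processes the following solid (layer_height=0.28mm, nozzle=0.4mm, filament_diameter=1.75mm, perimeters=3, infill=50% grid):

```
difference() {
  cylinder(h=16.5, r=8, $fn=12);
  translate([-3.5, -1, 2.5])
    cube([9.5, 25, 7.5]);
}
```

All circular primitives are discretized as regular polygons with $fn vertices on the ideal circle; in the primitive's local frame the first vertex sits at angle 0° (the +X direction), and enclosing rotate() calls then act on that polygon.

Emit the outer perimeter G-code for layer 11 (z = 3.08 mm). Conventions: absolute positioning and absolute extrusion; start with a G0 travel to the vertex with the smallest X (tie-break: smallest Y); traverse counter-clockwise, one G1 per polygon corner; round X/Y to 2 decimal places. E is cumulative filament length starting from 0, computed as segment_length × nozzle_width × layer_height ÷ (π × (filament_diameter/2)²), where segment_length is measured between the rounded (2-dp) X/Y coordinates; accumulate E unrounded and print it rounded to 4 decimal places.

At z = 3.08 mm: the r=8 cylinder contributes a regular 12-gon of circumradius 8; the 9.5×25 cube at (-3.5, -1) contributes its full rectangle; After the difference (first − rest): starting from the r=8 cylinder, the 9.5×25 cube at (-3.5, -1) partially overlaps it — only the 77.57 mm² overlap (of its 237.50 mm²) is removed, clipping the outline — 1 connected region. The outline is a single polygon with 14 vertices. Extrusion per mm of travel: 0.4 × 0.28 / (π × 0.875²) = 0.046564. Accumulating E over each segment gives final E = 2.9148.

G0 X-8.00 Y0.00 Z3.08
G1 X-6.93 Y-4.00 E0.1928
G1 X-4.00 Y-6.93 E0.3858
G1 X0.00 Y-8.00 E0.5786
G1 X4.00 Y-6.93 E0.7714
G1 X6.93 Y-4.00 E0.9643
G1 X8.00 Y0.00 E1.1571
G1 X6.93 Y4.00 E1.3499
G1 X6.00 Y4.93 E1.4112
G1 X6.00 Y-1.00 E1.6873
G1 X-3.50 Y-1.00 E2.1296
G1 X-3.50 Y7.06 E2.5050
G1 X-4.00 Y6.93 E2.5290
G1 X-6.93 Y4.00 E2.7220
G1 X-8.00 Y0.00 E2.9148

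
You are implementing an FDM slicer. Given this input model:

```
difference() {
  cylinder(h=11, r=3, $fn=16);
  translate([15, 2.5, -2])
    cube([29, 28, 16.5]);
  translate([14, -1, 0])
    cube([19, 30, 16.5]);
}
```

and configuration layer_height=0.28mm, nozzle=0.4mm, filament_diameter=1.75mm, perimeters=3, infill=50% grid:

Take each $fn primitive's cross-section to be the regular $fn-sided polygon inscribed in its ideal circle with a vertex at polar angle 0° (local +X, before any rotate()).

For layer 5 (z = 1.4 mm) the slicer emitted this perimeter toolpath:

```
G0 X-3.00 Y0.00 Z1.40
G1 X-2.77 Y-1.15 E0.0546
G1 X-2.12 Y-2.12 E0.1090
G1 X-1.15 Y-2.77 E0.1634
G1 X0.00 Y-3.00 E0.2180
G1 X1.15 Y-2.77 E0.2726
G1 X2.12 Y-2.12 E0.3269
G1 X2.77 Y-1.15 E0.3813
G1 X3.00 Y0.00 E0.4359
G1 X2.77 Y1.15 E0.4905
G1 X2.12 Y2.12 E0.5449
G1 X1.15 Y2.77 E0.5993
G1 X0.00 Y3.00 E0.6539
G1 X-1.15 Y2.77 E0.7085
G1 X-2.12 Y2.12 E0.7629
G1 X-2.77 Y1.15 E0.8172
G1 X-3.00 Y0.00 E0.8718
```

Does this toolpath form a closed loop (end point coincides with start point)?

yes

Start point (G0): (-3.00, 0.00). End point (last G1): the path returns to the start — closed.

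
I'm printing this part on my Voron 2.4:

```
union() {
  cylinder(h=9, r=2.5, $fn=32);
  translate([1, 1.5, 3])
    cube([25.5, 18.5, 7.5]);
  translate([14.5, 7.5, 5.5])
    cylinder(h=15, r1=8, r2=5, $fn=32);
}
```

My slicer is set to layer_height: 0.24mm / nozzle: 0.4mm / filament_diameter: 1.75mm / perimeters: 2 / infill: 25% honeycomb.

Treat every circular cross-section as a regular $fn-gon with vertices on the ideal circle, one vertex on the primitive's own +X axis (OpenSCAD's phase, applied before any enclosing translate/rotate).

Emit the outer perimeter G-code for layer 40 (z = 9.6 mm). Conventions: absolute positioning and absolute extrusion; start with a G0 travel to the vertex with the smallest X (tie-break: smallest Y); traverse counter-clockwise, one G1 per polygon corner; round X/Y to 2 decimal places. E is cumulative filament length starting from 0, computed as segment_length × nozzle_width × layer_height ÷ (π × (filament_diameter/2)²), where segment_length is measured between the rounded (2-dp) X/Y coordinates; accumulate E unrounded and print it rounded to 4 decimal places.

G0 X1.00 Y1.50 Z9.60
G1 X10.57 Y1.50 E0.3820
G1 X11.75 Y0.87 E0.4353
G1 X13.10 Y0.46 E0.4917
G1 X14.50 Y0.32 E0.5478
G1 X15.90 Y0.46 E0.6040
G1 X17.25 Y0.87 E0.6603
G1 X18.43 Y1.50 E0.7137
G1 X26.50 Y1.50 E1.0358
G1 X26.50 Y20.00 E1.7741
G1 X1.00 Y20.00 E2.7919
G1 X1.00 Y1.50 E3.5303

At z = 9.6 mm: the cylinder is absent (z outside [0, 9]); the 25.5×18.5 cube at (1, 1.5) contributes its full rectangle; the cone at (14.5, 7.5) (r1=8→r2=5) has section circumradius 7.180 here — a regular 32-gon; Merging all regions: the regions partially overlap (shared area 154.80 mm²), so overlapping operands fuse into one piece — 1 connected region. The outline is a single polygon with 11 vertices. Extrusion per mm of travel: 0.4 × 0.24 / (π × 0.875²) = 0.039912. Accumulating E over each segment gives final E = 3.5303.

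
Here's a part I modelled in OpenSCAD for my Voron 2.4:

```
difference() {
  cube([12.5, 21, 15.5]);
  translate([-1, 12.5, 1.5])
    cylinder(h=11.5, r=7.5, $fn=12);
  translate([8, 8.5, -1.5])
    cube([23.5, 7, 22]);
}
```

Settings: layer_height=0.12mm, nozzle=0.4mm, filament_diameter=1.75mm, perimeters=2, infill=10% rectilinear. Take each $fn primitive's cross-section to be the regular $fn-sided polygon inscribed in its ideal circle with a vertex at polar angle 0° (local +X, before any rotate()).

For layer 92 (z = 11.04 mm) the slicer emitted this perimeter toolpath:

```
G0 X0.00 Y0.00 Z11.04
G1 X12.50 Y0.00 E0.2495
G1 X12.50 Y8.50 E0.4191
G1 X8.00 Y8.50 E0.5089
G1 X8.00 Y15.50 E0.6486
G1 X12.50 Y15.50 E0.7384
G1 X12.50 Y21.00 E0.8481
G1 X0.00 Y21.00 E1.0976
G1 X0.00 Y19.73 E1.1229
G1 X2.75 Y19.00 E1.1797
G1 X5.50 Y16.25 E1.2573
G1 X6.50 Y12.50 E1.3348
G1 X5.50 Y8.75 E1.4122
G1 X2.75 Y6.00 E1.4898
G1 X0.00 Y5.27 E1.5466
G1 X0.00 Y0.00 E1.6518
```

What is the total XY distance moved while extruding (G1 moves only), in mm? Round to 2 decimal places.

82.77 mm

Sum the Euclidean lengths of each G1 segment: total = 82.77 mm.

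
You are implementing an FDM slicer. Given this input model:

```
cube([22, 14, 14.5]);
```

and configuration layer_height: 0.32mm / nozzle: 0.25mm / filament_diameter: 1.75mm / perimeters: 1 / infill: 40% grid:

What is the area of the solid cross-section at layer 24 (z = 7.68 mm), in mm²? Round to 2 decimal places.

At z = 7.68 mm: the cube is present — its section is the full 22×14 rectangle (area 308.00 mm²). Overall, the cross-section is a single solid region. Net area = 308.00 mm².

308.00 mm²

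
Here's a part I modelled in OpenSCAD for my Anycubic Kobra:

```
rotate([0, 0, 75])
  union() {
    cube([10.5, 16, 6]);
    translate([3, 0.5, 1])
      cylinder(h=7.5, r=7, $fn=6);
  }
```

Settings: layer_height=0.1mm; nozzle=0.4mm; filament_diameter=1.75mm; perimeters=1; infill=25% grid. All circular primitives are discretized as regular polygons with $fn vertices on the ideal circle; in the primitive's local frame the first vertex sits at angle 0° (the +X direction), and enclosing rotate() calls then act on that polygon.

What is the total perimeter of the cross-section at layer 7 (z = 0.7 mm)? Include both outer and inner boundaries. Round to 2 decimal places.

At z = 0.7 mm: the 10.5×16 cube contributes its full rectangle (perimeter 53.00 mm); the cylinder at (3, 0.5) is not intersected at this z (z outside [1, 8.5]); Combining (union): only the 10.5×16 cube is present, so the union is just that shape — boundary = 53.00 mm; (rotated 75° about Z; rotation is an isometry so areas/perimeters/island counts are preserved). Overall, the cross-section is a single solid region. Total boundary length (outer) = 53.00 mm.

53.00 mm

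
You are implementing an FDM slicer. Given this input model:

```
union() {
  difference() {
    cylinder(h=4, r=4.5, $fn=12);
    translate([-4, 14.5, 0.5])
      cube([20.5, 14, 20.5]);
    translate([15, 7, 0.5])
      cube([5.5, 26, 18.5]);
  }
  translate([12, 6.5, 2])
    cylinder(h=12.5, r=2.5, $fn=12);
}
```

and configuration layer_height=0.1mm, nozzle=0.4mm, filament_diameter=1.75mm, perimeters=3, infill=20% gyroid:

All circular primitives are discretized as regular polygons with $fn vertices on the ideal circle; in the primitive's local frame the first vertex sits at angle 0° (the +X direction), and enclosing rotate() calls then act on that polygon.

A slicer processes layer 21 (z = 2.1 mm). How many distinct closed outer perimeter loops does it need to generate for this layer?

At z = 2.1 mm: the cylinder: section is a regular 12-gon, circumradius r=4.5; the 20.5×14 cube at (-4, 14.5) contributes its full rectangle; the cube at (15, 7) is present — its section is the full 5.5×26 rectangle; After the difference (first − rest): starting from the r=4.5 cylinder, the 20.5×14 cube at (-4, 14.5) misses the remaining region (no effect); the 5.5×26 cube at (15, 7) misses the remaining region (no effect) — 1 connected region; the r=2.5 cylinder at (12, 6.5) gives a regular 12-gon of circumradius 2.5 (constant along its height); Taking the union: the 2 present regions are separate (no shared area or edge), so areas and boundary lengths simply add and each stays a separate island — 2 connected regions. The result has 2 disconnected regions.

2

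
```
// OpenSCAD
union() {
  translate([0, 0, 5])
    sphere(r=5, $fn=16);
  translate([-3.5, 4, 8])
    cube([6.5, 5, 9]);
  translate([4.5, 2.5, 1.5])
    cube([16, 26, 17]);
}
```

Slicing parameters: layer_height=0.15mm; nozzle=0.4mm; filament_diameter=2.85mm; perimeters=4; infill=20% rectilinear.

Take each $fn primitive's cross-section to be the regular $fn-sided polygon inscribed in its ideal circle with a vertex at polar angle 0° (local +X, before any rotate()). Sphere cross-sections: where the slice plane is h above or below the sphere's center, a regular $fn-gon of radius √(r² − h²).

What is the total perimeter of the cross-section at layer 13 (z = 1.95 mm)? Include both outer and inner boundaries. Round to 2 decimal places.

108.73 mm

At z = 1.95 mm: the r=5 sphere slices to a regular 16-gon of circumradius 3.962 (√(r²−h²) with h=3.05 from center) (perimeter = 2·16·3.962·sin(180°/16) = 24.73 mm); the cube at (-3.5, 4) does not reach this height (z outside [8, 17]); the cube at (4.5, 2.5) (footprint 16×26) is included at this height (perimeter 84.00 mm); Taking the union: the 2 present regions are separate (no shared area or edge), so areas and boundary lengths simply add and each stays a separate island — boundary = 108.73 mm. Overall, the cross-section has 2 separate islands. Total boundary length (outer) = 108.73 mm.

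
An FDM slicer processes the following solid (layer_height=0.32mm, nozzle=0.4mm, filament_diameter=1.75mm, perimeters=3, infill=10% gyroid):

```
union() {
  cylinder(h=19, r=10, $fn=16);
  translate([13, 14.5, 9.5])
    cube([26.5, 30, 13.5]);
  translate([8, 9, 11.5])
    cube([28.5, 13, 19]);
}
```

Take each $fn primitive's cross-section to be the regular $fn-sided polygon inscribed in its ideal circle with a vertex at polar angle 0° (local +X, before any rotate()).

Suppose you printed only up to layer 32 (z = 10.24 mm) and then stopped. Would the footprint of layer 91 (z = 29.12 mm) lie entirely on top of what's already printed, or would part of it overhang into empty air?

part overhangs

Compare the two slices. At z = 10.24: the cylinder: section is a regular 16-gon, circumradius r=10 (area = (16/2)·10.000²·sin(360°/16) = 306.15 mm²); the 26.5×30 cube at (13, 14.5) contributes its full rectangle (area 795.00 mm²); the cube at (8, 9) is absent (z outside [11.5, 30.5]); Combining (union): the 2 present regions are separate (no shared area or edge), so areas and boundary lengths simply add and each stays a separate island — area = 1101.15 mm². At z = 29.12: the cylinder does not reach this height (z outside [0, 19]); the cube at (13, 14.5) is absent (z outside [9.5, 23]); the cube at (8, 9) is present — its section is the full 28.5×13 rectangle (area 370.50 mm²); Merging all regions: only the 28.5×13 cube at (8, 9) is present, so the union is just that shape — area = 370.50 mm². Checking containment: at z = 29.12 the cross-section extends beyond the z = 10.24 cross-section by about 194.25 mm².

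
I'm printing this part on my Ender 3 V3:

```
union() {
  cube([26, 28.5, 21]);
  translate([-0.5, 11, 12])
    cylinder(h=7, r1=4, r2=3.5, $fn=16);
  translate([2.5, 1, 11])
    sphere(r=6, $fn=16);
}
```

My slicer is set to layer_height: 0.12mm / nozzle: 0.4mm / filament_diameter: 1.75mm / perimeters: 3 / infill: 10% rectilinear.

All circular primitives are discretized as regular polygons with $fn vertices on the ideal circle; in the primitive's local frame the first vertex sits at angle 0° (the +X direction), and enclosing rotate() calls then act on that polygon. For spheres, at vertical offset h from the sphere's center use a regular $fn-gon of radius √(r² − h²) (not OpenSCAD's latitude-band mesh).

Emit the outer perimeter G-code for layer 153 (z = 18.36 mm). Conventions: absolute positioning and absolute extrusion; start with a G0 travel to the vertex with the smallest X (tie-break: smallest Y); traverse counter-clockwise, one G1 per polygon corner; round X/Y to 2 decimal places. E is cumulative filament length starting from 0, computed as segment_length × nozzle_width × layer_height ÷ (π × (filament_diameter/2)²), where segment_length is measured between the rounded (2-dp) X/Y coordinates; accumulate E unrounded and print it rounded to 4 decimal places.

At z = 18.36 mm: the cube (footprint 26×28.5) is included at this height; the cone at (-0.5, 11): at t=0.909 of its height the radius interpolates to r₁+(r₂−r₁)t = 3.546, giving a regular 16-gon of that circumradius; the sphere at (2.5, 1) does not reach this height (|z−center|=7.360 > r=6); Merging all regions: the regions partially overlap (shared area 15.75 mm²), so overlapping operands fuse into one piece — 1 connected region. The outline is a single polygon with 15 vertices. Extrusion per mm of travel: 0.4 × 0.12 / (π × 0.875²) = 0.019956. Accumulating E over each segment gives final E = 2.2790.

G0 X-4.05 Y11.00 Z18.36
G1 X-3.78 Y9.64 E0.0277
G1 X-3.01 Y8.49 E0.0553
G1 X-1.86 Y7.72 E0.0829
G1 X-0.50 Y7.45 E0.1106
G1 X0.00 Y7.55 E0.1208
G1 X0.00 Y0.00 E0.2714
G1 X26.00 Y0.00 E0.7903
G1 X26.00 Y28.50 E1.3590
G1 X0.00 Y28.50 E1.8779
G1 X0.00 Y14.45 E2.1583
G1 X-0.50 Y14.55 E2.1684
G1 X-1.86 Y14.28 E2.1961
G1 X-3.01 Y13.51 E2.2237
G1 X-3.78 Y12.36 E2.2514
G1 X-4.05 Y11.00 E2.2790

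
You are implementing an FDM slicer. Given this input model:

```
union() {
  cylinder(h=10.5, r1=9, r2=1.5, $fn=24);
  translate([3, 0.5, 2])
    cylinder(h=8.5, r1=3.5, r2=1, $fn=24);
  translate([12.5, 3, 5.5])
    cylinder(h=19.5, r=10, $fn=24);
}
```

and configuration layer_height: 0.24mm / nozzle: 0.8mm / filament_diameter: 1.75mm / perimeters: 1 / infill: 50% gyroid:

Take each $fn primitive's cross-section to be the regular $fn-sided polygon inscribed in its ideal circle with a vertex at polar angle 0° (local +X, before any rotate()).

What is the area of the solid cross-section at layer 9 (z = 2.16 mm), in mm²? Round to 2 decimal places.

At z = 2.16 mm: the cone contributes a regular 24-gon of circumradius 7.457 (interpolated between r1=9 and r2=1.5 at t=0.206) (area = (24/2)·7.457²·sin(360°/24) = 172.71 mm²); the cone at (3, 0.5) (r1=3.5→r2=1) has section circumradius 3.453 here — a regular 24-gon (area = (24/2)·3.453²·sin(360°/24) = 37.03 mm²); the cylinder at (12.5, 3) is not intersected at this z (z outside [5.5, 25]); Combining (union): the cone at (3, 0.5) lies entirely inside the cone, so the union is just the cone — area = 172.71 mm². Overall, the cross-section is a single solid region. Net area = 172.71 mm².

172.71 mm²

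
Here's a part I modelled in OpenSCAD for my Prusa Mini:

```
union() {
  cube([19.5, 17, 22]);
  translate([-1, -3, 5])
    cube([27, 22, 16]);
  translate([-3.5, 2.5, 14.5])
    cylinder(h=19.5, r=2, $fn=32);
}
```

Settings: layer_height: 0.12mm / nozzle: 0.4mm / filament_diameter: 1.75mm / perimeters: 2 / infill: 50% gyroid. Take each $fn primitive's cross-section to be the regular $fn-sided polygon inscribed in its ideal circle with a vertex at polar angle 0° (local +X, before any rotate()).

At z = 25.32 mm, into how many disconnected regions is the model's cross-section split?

At z = 25.32 mm: the cube is absent (z outside [0, 22]); the cube at (-1, -3) is absent (z outside [5, 21]); the cylinder at (-3.5, 2.5): section is a regular 32-gon, circumradius r=2; Merging all regions: only the r=2 cylinder at (-3.5, 2.5) is present, so the union is just that shape — 1 connected region. The result has 1 disconnected region.

1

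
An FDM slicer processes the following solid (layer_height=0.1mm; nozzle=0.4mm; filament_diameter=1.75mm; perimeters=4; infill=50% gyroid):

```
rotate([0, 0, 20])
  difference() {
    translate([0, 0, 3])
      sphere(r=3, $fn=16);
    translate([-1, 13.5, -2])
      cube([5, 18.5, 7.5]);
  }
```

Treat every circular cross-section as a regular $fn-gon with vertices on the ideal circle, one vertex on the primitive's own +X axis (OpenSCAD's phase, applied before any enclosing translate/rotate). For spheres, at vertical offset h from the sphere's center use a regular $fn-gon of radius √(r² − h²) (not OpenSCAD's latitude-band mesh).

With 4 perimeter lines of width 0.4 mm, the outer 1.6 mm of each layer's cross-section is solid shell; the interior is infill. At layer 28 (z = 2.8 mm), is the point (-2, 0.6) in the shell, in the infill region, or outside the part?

At z = 2.8 mm: the sphere: section is a regular 16-gon, circumradius = √(r²−h²) = √(3²−0.2²) = 2.993; the 5×18.5 cube at (-1, 13.5) contributes its full rectangle; After the difference (first − rest): starting from the r=3 sphere, the 5×18.5 cube at (-1, 13.5) misses the remaining region (no effect) — 1 connected region; (rotated 20° about Z; rotation is an isometry so areas/perimeters/island counts are preserved). Overall, the cross-section is a single solid region. Undo the 20° rotation: the query point maps to (-1.674, 1.248) in the un-rotated model frame. The nearest boundary edge runs (-2.77, 1.15)→(-2.12, 2.12); distance from the point to it = 0.85 mm. The point is inside the cross-section, 0.85 mm from the nearest boundary — within the 1.6 mm shell band (4 × 0.4).

shell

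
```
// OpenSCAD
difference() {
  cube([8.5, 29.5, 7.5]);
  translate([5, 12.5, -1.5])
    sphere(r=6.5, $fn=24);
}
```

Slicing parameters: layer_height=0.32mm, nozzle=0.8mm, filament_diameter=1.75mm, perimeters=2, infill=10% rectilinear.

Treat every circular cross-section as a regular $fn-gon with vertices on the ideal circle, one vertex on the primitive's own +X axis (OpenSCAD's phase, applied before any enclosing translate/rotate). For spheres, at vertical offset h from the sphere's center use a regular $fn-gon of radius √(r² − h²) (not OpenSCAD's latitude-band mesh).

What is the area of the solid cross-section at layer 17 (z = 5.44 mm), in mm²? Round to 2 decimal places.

250.75 mm²

At z = 5.44 mm: the cube (footprint 8.5×29.5) is included at this height (area 250.75 mm²); the sphere at (5, 12.5) is not intersected at this z (|z−center|=6.940 > r=6.5); Subtracting the remaining from the first: none of the subtracted shapes is present at this height, so the 8.5×29.5 cube is unchanged — area = 250.75 mm². Overall, the cross-section is a single solid region. Net area = 250.75 mm².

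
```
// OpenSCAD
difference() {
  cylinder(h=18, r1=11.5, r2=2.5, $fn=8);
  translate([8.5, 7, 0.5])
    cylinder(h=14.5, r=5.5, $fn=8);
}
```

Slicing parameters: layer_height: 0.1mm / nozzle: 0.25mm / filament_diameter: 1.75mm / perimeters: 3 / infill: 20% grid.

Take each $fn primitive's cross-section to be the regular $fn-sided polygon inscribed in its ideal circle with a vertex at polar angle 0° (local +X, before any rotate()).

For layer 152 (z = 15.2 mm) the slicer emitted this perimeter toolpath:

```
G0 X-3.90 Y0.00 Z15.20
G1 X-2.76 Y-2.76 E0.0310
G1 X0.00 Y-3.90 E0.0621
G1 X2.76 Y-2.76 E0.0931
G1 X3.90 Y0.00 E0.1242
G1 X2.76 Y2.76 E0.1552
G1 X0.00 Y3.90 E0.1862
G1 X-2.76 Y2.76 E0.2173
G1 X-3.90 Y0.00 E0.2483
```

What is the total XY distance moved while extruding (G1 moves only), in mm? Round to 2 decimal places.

Sum the Euclidean lengths of each G1 segment: total = 23.89 mm.

23.89 mm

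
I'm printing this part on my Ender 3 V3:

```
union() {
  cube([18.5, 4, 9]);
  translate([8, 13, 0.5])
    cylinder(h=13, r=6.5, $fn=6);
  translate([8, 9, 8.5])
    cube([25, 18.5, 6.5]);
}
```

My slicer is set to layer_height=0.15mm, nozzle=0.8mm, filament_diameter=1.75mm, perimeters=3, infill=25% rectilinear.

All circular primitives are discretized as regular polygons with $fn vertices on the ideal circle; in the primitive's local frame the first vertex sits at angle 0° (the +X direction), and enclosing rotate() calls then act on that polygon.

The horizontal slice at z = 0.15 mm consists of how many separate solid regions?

At z = 0.15 mm: the cube (footprint 18.5×4) is included at this height; the cylinder at (8, 13) is not intersected at this z (z outside [0.5, 13.5]); the cube at (8, 9) is absent (z outside [8.5, 15]); Combining (union): only the 18.5×4 cube is present, so the union is just that shape — 1 connected region. The result has 1 disconnected region.

1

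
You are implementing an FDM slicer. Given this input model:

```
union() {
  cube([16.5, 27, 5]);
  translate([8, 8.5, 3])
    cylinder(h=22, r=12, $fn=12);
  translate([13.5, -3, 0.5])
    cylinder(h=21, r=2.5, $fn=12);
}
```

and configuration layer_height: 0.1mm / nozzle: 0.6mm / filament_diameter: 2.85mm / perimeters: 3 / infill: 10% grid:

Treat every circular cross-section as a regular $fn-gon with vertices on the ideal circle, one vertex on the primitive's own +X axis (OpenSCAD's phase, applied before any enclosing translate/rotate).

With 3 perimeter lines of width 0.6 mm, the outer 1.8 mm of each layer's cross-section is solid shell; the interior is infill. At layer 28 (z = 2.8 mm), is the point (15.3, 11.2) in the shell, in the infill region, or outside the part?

At z = 2.8 mm: the cube (footprint 16.5×27) is included at this height; the cylinder at (8, 8.5) is absent (z outside [3, 25]); the r=2.5 cylinder at (13.5, -3) gives a regular 12-gon of circumradius 2.5 (constant along its height); Combining (union): the 2 present regions are separate (no shared area or edge), so areas and boundary lengths simply add and each stays a separate island — 2 connected regions. Overall, the cross-section has 2 separate islands. The nearest boundary edge runs (16.50, 27.00)→(16.50, 0.00); distance from the point to it = 1.20 mm. (Shell/infill is judged within the island containing the point — the largest one.) The point is inside the cross-section, 1.20 mm from the nearest boundary — within the 1.8 mm shell band (3 × 0.6).

shell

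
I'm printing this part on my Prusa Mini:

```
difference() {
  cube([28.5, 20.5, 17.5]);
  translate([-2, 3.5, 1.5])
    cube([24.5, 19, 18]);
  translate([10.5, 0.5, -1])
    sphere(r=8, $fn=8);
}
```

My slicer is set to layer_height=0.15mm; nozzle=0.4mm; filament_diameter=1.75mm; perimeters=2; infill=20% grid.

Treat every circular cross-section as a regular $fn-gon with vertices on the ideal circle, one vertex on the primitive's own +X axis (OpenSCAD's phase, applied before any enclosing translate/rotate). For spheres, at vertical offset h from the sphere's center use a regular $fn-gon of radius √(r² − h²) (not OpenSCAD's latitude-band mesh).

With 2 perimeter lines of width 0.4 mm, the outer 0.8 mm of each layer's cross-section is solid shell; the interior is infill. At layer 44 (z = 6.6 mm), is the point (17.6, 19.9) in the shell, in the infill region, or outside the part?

At z = 6.6 mm: the 28.5×20.5 cube contributes its full rectangle; the cube at (-2, 3.5) (footprint 24.5×19) is included at this height; the r=8 sphere at (10.5, 0.5) slices to a regular 8-gon of circumradius 2.498 (√(r²−h²) with h=7.6 from center); After the difference (first − rest): starting from the 28.5×20.5 cube, the 24.5×19 cube at (-2, 3.5) partially overlaps it — only the 382.50 mm² overlap (of its 465.50 mm²) is removed, clipping the outline; the r=8 sphere at (10.5, 0.5) partially overlaps it — only the 11.22 mm² overlap (of its 17.65 mm²) is removed, clipping the outline — 1 connected region. Overall, the cross-section is a single solid region. The nearest boundary edge runs (22.50, 3.50)→(22.50, 20.50); distance from the point to it = 4.90 mm. The point is not inside any of the regions above, so it lies outside the cross-section (4.90 mm from the nearest boundary).

outside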